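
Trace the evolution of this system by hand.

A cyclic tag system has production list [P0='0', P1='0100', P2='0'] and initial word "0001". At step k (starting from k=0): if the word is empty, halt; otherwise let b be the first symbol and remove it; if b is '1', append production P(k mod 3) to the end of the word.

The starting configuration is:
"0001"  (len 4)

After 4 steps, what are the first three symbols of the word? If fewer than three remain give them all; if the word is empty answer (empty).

0

t=0: "0001"  (len 4)
t=1: "001"  (len 3)
t=2: "01"  (len 2)
t=3: "1"  (len 1)
t=4: "0"  (len 1)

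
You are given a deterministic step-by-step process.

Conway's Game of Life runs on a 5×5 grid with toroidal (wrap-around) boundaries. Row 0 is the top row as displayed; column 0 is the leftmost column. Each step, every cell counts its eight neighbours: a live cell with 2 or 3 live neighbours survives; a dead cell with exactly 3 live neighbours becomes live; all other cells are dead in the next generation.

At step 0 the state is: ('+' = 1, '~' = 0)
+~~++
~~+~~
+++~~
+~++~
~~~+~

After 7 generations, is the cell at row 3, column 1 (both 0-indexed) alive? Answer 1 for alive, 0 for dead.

k=0  +~~++
~~+~~
+++~~
+~++~
~~~+~
k=1  ~~+++
~~+~~
+~~~+
+~~+~
++~~~
k=2  +~+++
+++~~
++~++
~~~~~
++~~~
k=3  ~~~+~
~~~~~
~~~++
~~+~~
++++~
k=4  ~+~++
~~~++
~~~+~
+~~~~
~+~++
k=5  ~~~~~
+~~~~
~~~+~
+~++~
~+~+~
k=6  ~~~~~
~~~~~
~+++~
~+~+~
~+~++
k=7  ~~~~~
~~+~~
~+~+~
~+~~~
+~~++

1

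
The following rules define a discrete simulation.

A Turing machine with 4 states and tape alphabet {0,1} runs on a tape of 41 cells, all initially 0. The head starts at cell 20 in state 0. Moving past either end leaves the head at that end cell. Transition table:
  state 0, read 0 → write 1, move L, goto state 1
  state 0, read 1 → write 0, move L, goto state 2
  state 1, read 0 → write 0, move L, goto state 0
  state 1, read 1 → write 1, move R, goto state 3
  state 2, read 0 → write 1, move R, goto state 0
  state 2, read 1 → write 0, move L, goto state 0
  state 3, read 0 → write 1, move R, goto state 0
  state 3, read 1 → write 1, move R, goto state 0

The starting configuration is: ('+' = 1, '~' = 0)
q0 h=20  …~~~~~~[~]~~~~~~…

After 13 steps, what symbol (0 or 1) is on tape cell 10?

1

step 0: q0 h=20  …~~~~~~[~]~~~~~~…
step 1: q1 h=19  …~~~~~~[~]+~~~~~…
step 2: q0 h=18  …~~~~~~[~]~+~~~~…
step 3: q1 h=17  …~~~~~~[~]+~+~~~…
step 4: q0 h=16  …~~~~~~[~]~+~+~~…
step 5: q1 h=15  …~~~~~~[~]+~+~+~…
step 6: q0 h=14  …~~~~~~[~]~+~+~+…
step 7: q1 h=13  …~~~~~~[~]+~+~+~…
step 8: q0 h=12  …~~~~~~[~]~+~+~+…
step 9: q1 h=11  …~~~~~~[~]+~+~+~…
step 10: q0 h=10  …~~~~~~[~]~+~+~+…
step 11: q1 h= 9  …~~~~~~[~]+~+~+~…
step 12: q0 h= 8  …~~~~~~[~]~+~+~+…
step 13: q1 h= 7  …~~~~~~[~]+~+~+~…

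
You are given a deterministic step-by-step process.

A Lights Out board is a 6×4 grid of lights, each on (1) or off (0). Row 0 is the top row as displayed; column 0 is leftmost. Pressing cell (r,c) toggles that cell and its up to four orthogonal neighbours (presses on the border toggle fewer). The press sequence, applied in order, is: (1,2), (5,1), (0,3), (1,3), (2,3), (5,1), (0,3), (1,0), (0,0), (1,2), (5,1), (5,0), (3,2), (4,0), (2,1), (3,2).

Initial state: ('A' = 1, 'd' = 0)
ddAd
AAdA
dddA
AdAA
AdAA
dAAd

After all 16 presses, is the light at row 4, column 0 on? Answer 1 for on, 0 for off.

1

gen 0: ddAd
AAdA
dddA
AdAA
AdAA
dAAd
gen 1: dddd
AdAd
ddAA
AdAA
AdAA
dAAd
gen 2: dddd
AdAd
ddAA
AdAA
AAAA
Addd
gen 3: ddAA
AdAA
ddAA
AdAA
AAAA
Addd
gen 4: ddAd
Addd
ddAd
AdAA
AAAA
Addd
gen 5: ddAd
AddA
dddA
AdAd
AAAA
Addd
gen 6: ddAd
AddA
dddA
AdAd
AdAA
dAAd
gen 7: dddA
Addd
dddA
AdAd
AdAA
dAAd
gen 8: AddA
dAdd
AddA
AdAd
AdAA
dAAd
gen 9: dAdA
AAdd
AddA
AdAd
AdAA
dAAd
gen 10: dAAA
AdAA
AdAA
AdAd
AdAA
dAAd
gen 11: dAAA
AdAA
AdAA
AdAd
AAAA
Addd
gen 12: dAAA
AdAA
AdAA
AdAd
dAAA
dAdd
gen 13: dAAA
AdAA
AddA
AAdA
dAdA
dAdd
gen 14: dAAA
AdAA
AddA
dAdA
AddA
AAdd
gen 15: dAAA
AAAA
dAAA
dddA
AddA
AAdd
gen 16: dAAA
AAAA
dAdA
dAAd
AdAA
AAdd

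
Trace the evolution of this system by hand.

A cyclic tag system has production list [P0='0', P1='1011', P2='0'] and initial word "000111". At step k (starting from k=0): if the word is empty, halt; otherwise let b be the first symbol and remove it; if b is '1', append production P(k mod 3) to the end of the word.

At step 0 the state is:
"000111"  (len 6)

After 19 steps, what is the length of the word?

step 0: "000111"  (len 6)
step 1: "00111"  (len 5)
step 2: "0111"  (len 4)
step 3: "111"  (len 3)
step 4: "110"  (len 3)
step 5: "101011"  (len 6)
step 6: "010110"  (len 6)
step 7: "10110"  (len 5)
step 8: "01101011"  (len 8)
step 9: "1101011"  (len 7)
step 10: "1010110"  (len 7)
step 11: "0101101011"  (len 10)
step 12: "101101011"  (len 9)
step 13: "011010110"  (len 9)
step 14: "11010110"  (len 8)
step 15: "10101100"  (len 8)
step 16: "01011000"  (len 8)
step 17: "1011000"  (len 7)
step 18: "0110000"  (len 7)
step 19: "110000"  (len 6)

6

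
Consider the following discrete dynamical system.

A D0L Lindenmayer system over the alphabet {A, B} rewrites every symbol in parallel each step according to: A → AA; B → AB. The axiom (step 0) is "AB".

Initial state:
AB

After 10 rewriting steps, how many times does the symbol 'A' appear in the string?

0) AB
1) AAAB
2) AAAAAAAB
3) AAAAAAAAAAAAAAAB
4) AAAAAAAAAAAAAAAAAAAAAAAAAAAAAAAB
5) AAAAAAAAAAAAAAAAAAAAAAAAAAAAAAAAAAAAAAAAAAAAAAAAAAAAAAAAAAAAAAAB
6) AAAAAAAAAAAAAAAAAAAAAAAAAAAAAAAAAAAAAAAAAAAAAAAAAAAAAAAAAA…AAAAAAAAAAAAAAAAAAAAAAAAAAAAAAAAAAAAAAAAAAAAAAAAAAAAAAAAAB  (len 128)
7) AAAAAAAAAAAAAAAAAAAAAAAAAAAAAAAAAAAAAAAAAAAAAAAAAAAAAAAAAA…AAAAAAAAAAAAAAAAAAAAAAAAAAAAAAAAAAAAAAAAAAAAAAAAAAAAAAAAAB  (len 256)
8) AAAAAAAAAAAAAAAAAAAAAAAAAAAAAAAAAAAAAAAAAAAAAAAAAAAAAAAAAA…AAAAAAAAAAAAAAAAAAAAAAAAAAAAAAAAAAAAAAAAAAAAAAAAAAAAAAAAAB  (len 512)
9) AAAAAAAAAAAAAAAAAAAAAAAAAAAAAAAAAAAAAAAAAAAAAAAAAAAAAAAAAA…AAAAAAAAAAAAAAAAAAAAAAAAAAAAAAAAAAAAAAAAAAAAAAAAAAAAAAAAAB  (len 1024)
10) AAAAAAAAAAAAAAAAAAAAAAAAAAAAAAAAAAAAAAAAAAAAAAAAAAAAAAAAAA…AAAAAAAAAAAAAAAAAAAAAAAAAAAAAAAAAAAAAAAAAAAAAAAAAAAAAAAAAB  (len 2048)

2047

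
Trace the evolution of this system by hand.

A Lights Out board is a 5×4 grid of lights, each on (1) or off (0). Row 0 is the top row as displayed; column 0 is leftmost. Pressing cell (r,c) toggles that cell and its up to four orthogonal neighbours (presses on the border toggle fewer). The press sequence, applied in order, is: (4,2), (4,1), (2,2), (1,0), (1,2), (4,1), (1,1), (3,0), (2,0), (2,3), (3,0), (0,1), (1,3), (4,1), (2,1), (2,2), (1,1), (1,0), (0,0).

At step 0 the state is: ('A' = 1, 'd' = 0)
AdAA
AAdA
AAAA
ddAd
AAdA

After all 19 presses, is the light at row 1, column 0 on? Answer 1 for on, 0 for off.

k=0  AdAA
AAdA
AAAA
ddAd
AAdA
k=1  AdAA
AAdA
AAAA
dddd
AdAd
k=2  AdAA
AAdA
AAAA
dAdd
dAdd
k=3  AdAA
AAAA
Addd
dAAd
dAdd
k=4  ddAA
ddAA
dddd
dAAd
dAdd
k=5  dddA
dAdd
ddAd
dAAd
dAdd
k=6  dddA
dAdd
ddAd
ddAd
AdAd
k=7  dAdA
AdAd
dAAd
ddAd
AdAd
k=8  dAdA
AdAd
AAAd
AAAd
ddAd
k=9  dAdA
ddAd
ddAd
dAAd
ddAd
k=10  dAdA
ddAA
dddA
dAAA
ddAd
k=11  dAdA
ddAA
AddA
AdAA
AdAd
k=12  AdAA
dAAA
AddA
AdAA
AdAd
k=13  AdAd
dAdd
Addd
AdAA
AdAd
k=14  AdAd
dAdd
Addd
AAAA
dAdd
k=15  AdAd
dddd
dAAd
AdAA
dAdd
k=16  AdAd
ddAd
dddA
AddA
dAdd
k=17  AAAd
AAdd
dAdA
AddA
dAdd
k=18  dAAd
dddd
AAdA
AddA
dAdd
k=19  AdAd
Addd
AAdA
AddA
dAdd

1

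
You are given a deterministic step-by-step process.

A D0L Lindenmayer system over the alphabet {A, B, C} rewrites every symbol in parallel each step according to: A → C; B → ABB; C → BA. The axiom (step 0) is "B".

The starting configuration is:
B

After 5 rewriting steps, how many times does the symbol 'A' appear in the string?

[0] B
[1] ABB
[2] CABBABB
[3] BACABBABBCABBABB
[4] ABBCBACABBABBCABBABBBACABBABBCABBABB
[5] CABBABBBAABBCBACABBABBCABBABBBACABBABBCABBABBABBCBACABBABBCABBABBBACABBABBCABBABB

25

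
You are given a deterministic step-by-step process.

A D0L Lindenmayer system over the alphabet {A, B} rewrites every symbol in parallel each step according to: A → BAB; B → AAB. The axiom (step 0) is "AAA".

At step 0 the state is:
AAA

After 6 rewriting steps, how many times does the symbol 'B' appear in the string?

0) AAA
1) BABBABBAB
2) AABBABAABAABBABAABAABBABAAB
3) BABBABAABAABBABAABBABBABAABBABBABAABAABBABAABBABBABAABBABBABAABAABBABAABBABBABAAB
4) AABBABAABAABBABAABBABBABAABBABBABAABAABBABAABBABBABAABAABB…BAABBABBABAABAABBABAABBABBABAABAABBABAABAABBABAABBABBABAAB  (len 243)
5) BABBABAABAABBABAABBABBABAABBABBABAABAABBABAABBABBABAABAABB…BAABBABBABAABAABBABAABBABBABAABAABBABAABAABBABAABBABBABAAB  (len 729)
6) AABBABAABAABBABAABBABBABAABBABBABAABAABBABAABBABBABAABAABB…BAABBABBABAABAABBABAABBABBABAABAABBABAABAABBABAABBABBABAAB  (len 2187)

1092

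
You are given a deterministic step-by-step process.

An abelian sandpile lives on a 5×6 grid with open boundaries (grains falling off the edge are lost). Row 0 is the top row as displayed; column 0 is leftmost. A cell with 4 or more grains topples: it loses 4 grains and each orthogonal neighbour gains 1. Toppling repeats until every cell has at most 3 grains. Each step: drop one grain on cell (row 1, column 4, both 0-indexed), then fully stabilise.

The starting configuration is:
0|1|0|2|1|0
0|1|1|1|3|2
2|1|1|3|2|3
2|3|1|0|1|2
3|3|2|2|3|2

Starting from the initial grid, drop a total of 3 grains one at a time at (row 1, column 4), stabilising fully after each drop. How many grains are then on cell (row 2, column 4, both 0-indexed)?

gen 0: 0|1|0|2|1|0
0|1|1|1|3|2
2|1|1|3|2|3
2|3|1|0|1|2
3|3|2|2|3|2
gen 1: 0|1|0|2|2|0
0|1|1|2|0|3
2|1|1|3|3|3
2|3|1|0|1|2
3|3|2|2|3|2
gen 2: 0|1|0|2|2|0
0|1|1|2|1|3
2|1|1|3|3|3
2|3|1|0|1|2
3|3|2|2|3|2
gen 3: 0|1|0|2|2|0
0|1|1|2|2|3
2|1|1|3|3|3
2|3|1|0|1|2
3|3|2|2|3|2

3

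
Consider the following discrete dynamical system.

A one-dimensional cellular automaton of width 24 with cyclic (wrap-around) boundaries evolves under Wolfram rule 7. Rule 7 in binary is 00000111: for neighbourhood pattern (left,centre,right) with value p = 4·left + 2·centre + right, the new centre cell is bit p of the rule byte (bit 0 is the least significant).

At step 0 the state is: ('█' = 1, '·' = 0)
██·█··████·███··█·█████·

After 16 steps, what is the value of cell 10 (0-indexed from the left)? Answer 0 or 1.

t=0: ██·█··████·███··█·█████·
t=1: ···█·█·········██·······
t=2: ████·█·████████···██████
t=3: ·····█··········██······
t=4: ██████·█████████···█████
t=5: ·················██·····
t=6: █████████████████···████
t=7: ··················██····
t=8: ██████████████████···███
t=9: ···················██···
t=10: ███████████████████···██
t=11: ····················██··
t=12: ████████████████████···█
t=13: ·····················██·
t=14: █████████████████████···
t=15: ······················██
t=16: ·█████████████████████··

1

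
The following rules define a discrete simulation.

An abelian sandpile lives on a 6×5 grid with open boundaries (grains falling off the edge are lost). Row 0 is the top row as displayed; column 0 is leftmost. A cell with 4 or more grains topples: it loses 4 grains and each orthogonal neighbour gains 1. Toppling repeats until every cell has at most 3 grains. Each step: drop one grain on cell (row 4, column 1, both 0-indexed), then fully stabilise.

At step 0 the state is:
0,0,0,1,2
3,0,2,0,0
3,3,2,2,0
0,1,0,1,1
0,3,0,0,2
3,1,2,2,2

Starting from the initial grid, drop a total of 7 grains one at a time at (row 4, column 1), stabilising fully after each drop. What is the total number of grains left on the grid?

step 0: 0,0,0,1,2
3,0,2,0,0
3,3,2,2,0
0,1,0,1,1
0,3,0,0,2
3,1,2,2,2
step 1: 0,0,0,1,2
3,0,2,0,0
3,3,2,2,0
0,2,0,1,1
1,0,1,0,2
3,2,2,2,2
step 2: 0,0,0,1,2
3,0,2,0,0
3,3,2,2,0
0,2,0,1,1
1,1,1,0,2
3,2,2,2,2
step 3: 0,0,0,1,2
3,0,2,0,0
3,3,2,2,0
0,2,0,1,1
1,2,1,0,2
3,2,2,2,2
step 4: 0,0,0,1,2
3,0,2,0,0
3,3,2,2,0
0,2,0,1,1
1,3,1,0,2
3,2,2,2,2
step 5: 0,0,0,1,2
3,0,2,0,0
3,3,2,2,0
0,3,0,1,1
2,0,2,0,2
3,3,2,2,2
step 6: 0,0,0,1,2
3,0,2,0,0
3,3,2,2,0
0,3,0,1,1
2,1,2,0,2
3,3,2,2,2
step 7: 0,0,0,1,2
3,0,2,0,0
3,3,2,2,0
0,3,0,1,1
2,2,2,0,2
3,3,2,2,2

43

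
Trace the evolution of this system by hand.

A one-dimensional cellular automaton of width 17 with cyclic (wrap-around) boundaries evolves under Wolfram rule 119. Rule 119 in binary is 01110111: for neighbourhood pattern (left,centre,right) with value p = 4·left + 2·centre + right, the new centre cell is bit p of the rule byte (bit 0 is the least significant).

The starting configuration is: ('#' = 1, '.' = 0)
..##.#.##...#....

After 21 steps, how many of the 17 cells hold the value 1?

15

step 0: ..##.#.##...#....
step 1: ##.####.#########
step 2: .##...##.........
step 3: #.####.##########
step 4: ##...##..........
step 5: .####.###########
step 6: #...##..........#
step 7: ####.###########.
step 8: ...##..........##
step 9: ###.###########.#
step 10: ..##..........##.
step 11: ##.###########.##
step 12: .##..........##..
step 13: #.###########.###
step 14: ##..........##...
step 15: .###########.####
step 16: #..........##...#
step 17: ###########.####.
step 18: ..........##...##
step 19: ##########.####.#
step 20: .........##...##.
step 21: #########.####.##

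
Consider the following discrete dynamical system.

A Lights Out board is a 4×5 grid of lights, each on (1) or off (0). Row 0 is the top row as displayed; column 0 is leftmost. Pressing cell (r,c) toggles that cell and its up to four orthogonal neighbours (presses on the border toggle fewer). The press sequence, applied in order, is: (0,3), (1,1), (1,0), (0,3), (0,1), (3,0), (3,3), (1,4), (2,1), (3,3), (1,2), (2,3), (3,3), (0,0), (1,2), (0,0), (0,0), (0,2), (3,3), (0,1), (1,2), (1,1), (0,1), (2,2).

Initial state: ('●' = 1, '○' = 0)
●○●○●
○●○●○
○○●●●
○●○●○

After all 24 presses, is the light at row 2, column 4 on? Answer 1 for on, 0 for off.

1

t=0: ●○●○●
○●○●○
○○●●●
○●○●○
t=1: ●○○●○
○●○○○
○○●●●
○●○●○
t=2: ●●○●○
●○●○○
○●●●●
○●○●○
t=3: ○●○●○
○●●○○
●●●●●
○●○●○
t=4: ○●●○●
○●●●○
●●●●●
○●○●○
t=5: ●○○○●
○○●●○
●●●●●
○●○●○
t=6: ●○○○●
○○●●○
○●●●●
●○○●○
t=7: ●○○○●
○○●●○
○●●○●
●○●○●
t=8: ●○○○○
○○●○●
○●●○○
●○●○●
t=9: ●○○○○
○●●○●
●○○○○
●●●○●
t=10: ●○○○○
○●●○●
●○○●○
●●○●○
t=11: ●○●○○
○○○●●
●○●●○
●●○●○
t=12: ●○●○○
○○○○●
●○○○●
●●○○○
t=13: ●○●○○
○○○○●
●○○●●
●●●●●
t=14: ○●●○○
●○○○●
●○○●●
●●●●●
t=15: ○●○○○
●●●●●
●○●●●
●●●●●
t=16: ●○○○○
○●●●●
●○●●●
●●●●●
t=17: ○●○○○
●●●●●
●○●●●
●●●●●
t=18: ○○●●○
●●○●●
●○●●●
●●●●●
t=19: ○○●●○
●●○●●
●○●○●
●●○○○
t=20: ●●○●○
●○○●●
●○●○●
●●○○○
t=21: ●●●●○
●●●○●
●○○○●
●●○○○
t=22: ●○●●○
○○○○●
●●○○●
●●○○○
t=23: ○●○●○
○●○○●
●●○○●
●●○○○
t=24: ○●○●○
○●●○●
●○●●●
●●●○○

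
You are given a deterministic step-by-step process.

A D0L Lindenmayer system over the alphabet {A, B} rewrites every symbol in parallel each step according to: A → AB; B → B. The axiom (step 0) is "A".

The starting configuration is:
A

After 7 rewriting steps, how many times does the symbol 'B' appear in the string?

7

0) A
1) AB
2) ABB
3) ABBB
4) ABBBB
5) ABBBBB
6) ABBBBBB
7) ABBBBBBB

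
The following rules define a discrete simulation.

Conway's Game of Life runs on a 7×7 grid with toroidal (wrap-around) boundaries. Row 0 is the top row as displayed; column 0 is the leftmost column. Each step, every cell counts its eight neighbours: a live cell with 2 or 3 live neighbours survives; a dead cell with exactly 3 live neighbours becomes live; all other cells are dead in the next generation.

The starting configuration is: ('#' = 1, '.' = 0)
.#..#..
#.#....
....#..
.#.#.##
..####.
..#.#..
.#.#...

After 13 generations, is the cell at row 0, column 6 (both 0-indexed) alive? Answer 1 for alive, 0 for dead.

0) .#..#..
#.#....
....#..
.#.#.##
..####.
..#.#..
.#.#...
1) ##.#...
.#.#...
#######
......#
.#....#
.#...#.
.#.##..
2) ##.#...
.....#.
.#.####
...##..
.....##
.#..##.
.#.##..
3) ##.#...
.#.#.#.
..##..#
#.##...
...#..#
#.##..#
.#.#.#.
4) ##.#..#
.#.#..#
#.....#
##..#.#
....#.#
##.#.##
...#...
5) .#.##.#
.#...#.
..#....
.#.....
..###..
#.##.##
...#.#.
6) #..#..#
##.###.
.##....
.#.....
#...###
.#...##
.#.....
7) ...#.##
...###.
...##..
.##..##
.#..#..
.#..#..
.##..#.
8) ...#..#
..#...#
......#
###..#.
.#.##..
##.###.
####.##
9) ...##..
#....##
..#..##
#######
.......
.......
.......
10) ....###
#..#...
..#....
#####..
#######
.......
.......
11) ....###
...####
#...#..
.......
.....##
#######
.....#.
12) ...#...
#..#...
...##.#
.....##
.###...
####...
.##....
13) .#.#...
..##...
#..##.#
#....##
...##.#
#......
#......

0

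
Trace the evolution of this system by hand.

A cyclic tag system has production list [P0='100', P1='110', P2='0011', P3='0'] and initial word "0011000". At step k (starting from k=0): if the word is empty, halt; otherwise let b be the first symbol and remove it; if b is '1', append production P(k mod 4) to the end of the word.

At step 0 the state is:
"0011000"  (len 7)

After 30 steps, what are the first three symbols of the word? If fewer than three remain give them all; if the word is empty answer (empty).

k=0  "0011000"  (len 7)
k=1  "011000"  (len 6)
k=2  "11000"  (len 5)
k=3  "10000011"  (len 8)
k=4  "00000110"  (len 8)
k=5  "0000110"  (len 7)
k=6  "000110"  (len 6)
k=7  "00110"  (len 5)
k=8  "0110"  (len 4)
k=9  "110"  (len 3)
k=10  "10110"  (len 5)
k=11  "01100011"  (len 8)
k=12  "1100011"  (len 7)
k=13  "100011100"  (len 9)
k=14  "00011100110"  (len 11)
k=15  "0011100110"  (len 10)
k=16  "011100110"  (len 9)
k=17  "11100110"  (len 8)
k=18  "1100110110"  (len 10)
k=19  "1001101100011"  (len 13)
k=20  "0011011000110"  (len 13)
k=21  "011011000110"  (len 12)
k=22  "11011000110"  (len 11)
k=23  "10110001100011"  (len 14)
k=24  "01100011000110"  (len 14)
k=25  "1100011000110"  (len 13)
k=26  "100011000110110"  (len 15)
k=27  "000110001101100011"  (len 18)
k=28  "00110001101100011"  (len 17)
k=29  "0110001101100011"  (len 16)
k=30  "110001101100011"  (len 15)

110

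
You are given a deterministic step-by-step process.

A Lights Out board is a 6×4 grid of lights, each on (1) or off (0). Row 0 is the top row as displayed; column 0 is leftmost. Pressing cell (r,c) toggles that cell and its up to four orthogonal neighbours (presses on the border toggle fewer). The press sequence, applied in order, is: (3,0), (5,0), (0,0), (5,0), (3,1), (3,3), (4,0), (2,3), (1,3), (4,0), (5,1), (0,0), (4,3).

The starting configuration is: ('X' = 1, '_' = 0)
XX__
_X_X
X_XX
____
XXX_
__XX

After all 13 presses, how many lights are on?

11

0) XX__
_X_X
X_XX
____
XXX_
__XX
1) XX__
_X_X
__XX
XX__
_XX_
__XX
2) XX__
_X_X
__XX
XX__
XXX_
XXXX
3) ____
XX_X
__XX
XX__
XXX_
XXXX
4) ____
XX_X
__XX
XX__
_XX_
__XX
5) ____
XX_X
_XXX
__X_
__X_
__XX
6) ____
XX_X
_XX_
___X
__XX
__XX
7) ____
XX_X
_XX_
X__X
XXXX
X_XX
8) ____
XX__
_X_X
X___
XXXX
X_XX
9) ___X
XXXX
_X__
X___
XXXX
X_XX
10) ___X
XXXX
_X__
____
__XX
__XX
11) ___X
XXXX
_X__
____
_XXX
XX_X
12) XX_X
_XXX
_X__
____
_XXX
XX_X
13) XX_X
_XXX
_X__
___X
_X__
XX__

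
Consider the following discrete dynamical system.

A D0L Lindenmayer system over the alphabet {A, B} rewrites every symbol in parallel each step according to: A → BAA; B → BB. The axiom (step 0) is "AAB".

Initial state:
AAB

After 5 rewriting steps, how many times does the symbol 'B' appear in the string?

192

gen 0: AAB
gen 1: BAABAABB
gen 2: BBBAABAABBBAABAABBBB
gen 3: BBBBBBBAABAABBBAABAABBBBBBBAABAABBBAABAABBBBBBBB
gen 4: BBBBBBBBBBBBBBBAABAABBBAABAABBBBBBBAABAABBBAABAABBBBBBBBBBBBBBBAABAABBBAABAABBBBBBBAABAABBBAABAABBBBBBBBBBBBBBBB
gen 5: BBBBBBBBBBBBBBBBBBBBBBBBBBBBBBBAABAABBBAABAABBBBBBBAABAABB…BAABAABBBBBBBAABAABBBAABAABBBBBBBBBBBBBBBBBBBBBBBBBBBBBBBB  (len 256)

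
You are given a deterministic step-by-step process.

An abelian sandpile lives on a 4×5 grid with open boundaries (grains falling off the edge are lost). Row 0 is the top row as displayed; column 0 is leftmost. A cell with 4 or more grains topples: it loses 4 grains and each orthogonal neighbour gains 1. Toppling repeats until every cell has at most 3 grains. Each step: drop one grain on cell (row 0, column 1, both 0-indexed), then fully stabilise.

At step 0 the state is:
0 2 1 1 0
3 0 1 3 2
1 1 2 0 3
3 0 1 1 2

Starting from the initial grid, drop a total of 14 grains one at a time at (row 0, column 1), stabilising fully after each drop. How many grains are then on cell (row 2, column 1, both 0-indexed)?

2

step 0: 0 2 1 1 0
3 0 1 3 2
1 1 2 0 3
3 0 1 1 2
step 1: 0 3 1 1 0
3 0 1 3 2
1 1 2 0 3
3 0 1 1 2
step 2: 1 0 2 1 0
3 1 1 3 2
1 1 2 0 3
3 0 1 1 2
step 3: 1 1 2 1 0
3 1 1 3 2
1 1 2 0 3
3 0 1 1 2
step 4: 1 2 2 1 0
3 1 1 3 2
1 1 2 0 3
3 0 1 1 2
step 5: 1 3 2 1 0
3 1 1 3 2
1 1 2 0 3
3 0 1 1 2
step 6: 2 0 3 1 0
3 2 1 3 2
1 1 2 0 3
3 0 1 1 2
step 7: 2 1 3 1 0
3 2 1 3 2
1 1 2 0 3
3 0 1 1 2
step 8: 2 2 3 1 0
3 2 1 3 2
1 1 2 0 3
3 0 1 1 2
step 9: 2 3 3 1 0
3 2 1 3 2
1 1 2 0 3
3 0 1 1 2
step 10: 3 1 0 2 0
3 3 2 3 2
1 1 2 0 3
3 0 1 1 2
step 11: 3 2 0 2 0
3 3 2 3 2
1 1 2 0 3
3 0 1 1 2
step 12: 3 3 0 2 0
3 3 2 3 2
1 1 2 0 3
3 0 1 1 2
step 13: 1 2 1 2 0
1 1 3 3 2
2 2 2 0 3
3 0 1 1 2
step 14: 1 3 1 2 0
1 1 3 3 2
2 2 2 0 3
3 0 1 1 2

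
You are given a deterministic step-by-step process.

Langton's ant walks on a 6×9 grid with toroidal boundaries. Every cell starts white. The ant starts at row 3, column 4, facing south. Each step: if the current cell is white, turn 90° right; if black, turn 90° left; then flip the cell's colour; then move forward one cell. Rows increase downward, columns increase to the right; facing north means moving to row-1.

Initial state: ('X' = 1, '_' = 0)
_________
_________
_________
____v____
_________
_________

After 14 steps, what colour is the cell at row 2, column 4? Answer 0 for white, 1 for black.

1

k=0  _________
_________
_________
____v____
_________
_________
k=1  _________
_________
_________
___<X____
_________
_________
k=2  _________
_________
___^_____
___XX____
_________
_________
k=3  _________
_________
___X>____
___XX____
_________
_________
k=4  _________
_________
___XX____
___Xv____
_________
_________
k=5  _________
_________
___XX____
___X_>___
_________
_________
k=6  _________
_________
___XX____
___X_X___
_____v___
_________
k=7  _________
_________
___XX____
___X_X___
____<X___
_________
k=8  _________
_________
___XX____
___X^X___
____XX___
_________
k=9  _________
_________
___XX____
___XX>___
____XX___
_________
k=10  _________
_________
___XX^___
___XX____
____XX___
_________
k=11  _________
_________
___XXX>__
___XX____
____XX___
_________
k=12  _________
_________
___XXXX__
___XX_v__
____XX___
_________
k=13  _________
_________
___XXXX__
___XX<X__
____XX___
_________
k=14  _________
_________
___XX^X__
___XXXX__
____XX___
_________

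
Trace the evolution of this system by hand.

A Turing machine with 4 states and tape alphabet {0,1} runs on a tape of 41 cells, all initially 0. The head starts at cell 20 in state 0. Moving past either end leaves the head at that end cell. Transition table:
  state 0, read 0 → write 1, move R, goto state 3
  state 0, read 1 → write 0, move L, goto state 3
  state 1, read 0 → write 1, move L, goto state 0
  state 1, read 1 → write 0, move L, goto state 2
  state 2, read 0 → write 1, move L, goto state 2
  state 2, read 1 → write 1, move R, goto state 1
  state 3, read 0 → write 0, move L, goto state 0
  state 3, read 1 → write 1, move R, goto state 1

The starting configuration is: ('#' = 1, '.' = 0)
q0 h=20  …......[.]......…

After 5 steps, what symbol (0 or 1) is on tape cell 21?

t=0: q0 h=20  …......[.]......…
t=1: q3 h=21  ….....#[.]......…
t=2: q0 h=20  …......[#]......…
t=3: q3 h=19  …......[.]......…
t=4: q0 h=18  …......[.]......…
t=5: q3 h=19  ….....#[.]......…

0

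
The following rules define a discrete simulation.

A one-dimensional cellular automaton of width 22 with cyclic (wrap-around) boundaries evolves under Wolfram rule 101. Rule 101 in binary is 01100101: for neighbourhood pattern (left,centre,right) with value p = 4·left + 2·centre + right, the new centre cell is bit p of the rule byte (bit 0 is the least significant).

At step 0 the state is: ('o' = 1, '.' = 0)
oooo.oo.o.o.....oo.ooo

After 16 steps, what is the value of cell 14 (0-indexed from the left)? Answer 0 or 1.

1

0) oooo.oo.o.o.....oo.ooo
1) ...oo.ooooo.ooo..oo...
2) oo..oo....oo..o...o.oo
3) .o...o.oo..o..o.o.oo..
4) .o.o.oo.o..o..oooo.o.o
5) ooooo.ooo..o.....ooooo
6) ....oo..o..o.ooo......
7) ooo..o..o..oo..o.ooooo
8) ..o..o..o...o..oo.....
9) o.o..o..o.o.o...o.oooo
10) ooo..o..ooooo.o.oo....
11) ..o..o......oooo.o.oo.
12) o.o..o.oooo....oooo.o.
13) ooo..oo...o.oo....oooo
14) ..o...o.o.oo.o.oo.....
15) o.o.o.oooo.oooo.o.oooo
16) oooooo...oo...oooo....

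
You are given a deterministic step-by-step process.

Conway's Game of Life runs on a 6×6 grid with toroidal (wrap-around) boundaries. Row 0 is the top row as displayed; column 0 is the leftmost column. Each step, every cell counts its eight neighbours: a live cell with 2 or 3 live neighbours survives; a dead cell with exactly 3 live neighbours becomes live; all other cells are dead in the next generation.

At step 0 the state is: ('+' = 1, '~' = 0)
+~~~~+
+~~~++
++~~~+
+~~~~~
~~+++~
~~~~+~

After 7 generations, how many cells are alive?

t=0: +~~~~+
+~~~++
++~~~+
+~~~~~
~~+++~
~~~~+~
t=1: +~~~~~
~~~~+~
~+~~+~
+~+++~
~~~+++
~~~~+~
t=2: ~~~~~+
~~~~~+
~++~+~
+++~~~
~~+~~~
~~~++~
t=3: ~~~~~+
+~~~++
~~++~+
+~~~~~
~~+~~~
~~~++~
t=4: +~~+~~
+~~+~~
~+~+~~
~+++~~
~~~+~~
~~~++~
t=5: ~~++~+
++~++~
++~++~
~+~++~
~~~~~~
~~+++~
t=6: +~~~~+
~~~~~~
~~~~~~
++~+++
~~~~~~
~~+~+~
t=7: ~~~~~+
~~~~~~
+~~~++
+~~~++
+++~~~
~~~~~+

11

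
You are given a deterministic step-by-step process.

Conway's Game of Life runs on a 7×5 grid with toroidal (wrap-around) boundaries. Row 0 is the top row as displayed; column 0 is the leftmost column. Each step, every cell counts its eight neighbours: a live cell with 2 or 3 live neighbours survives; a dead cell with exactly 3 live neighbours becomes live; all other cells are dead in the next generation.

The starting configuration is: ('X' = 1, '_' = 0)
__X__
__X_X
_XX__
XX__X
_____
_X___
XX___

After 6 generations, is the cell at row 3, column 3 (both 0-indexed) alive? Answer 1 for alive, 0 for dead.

k=0  __X__
__X_X
_XX__
XX__X
_____
_X___
XX___
k=1  X_XX_
__X__
__X_X
XXX__
_X___
XX___
XXX__
k=2  X__XX
__X_X
X_X__
X_XX_
_____
_____
___X_
k=3  X_X__
__X__
X_X__
__XXX
_____
_____
___X_
k=4  _XXX_
__XX_
__X_X
_XXXX
___X_
_____
_____
k=5  _X_X_
____X
X___X
XX__X
___XX
_____
__X__
k=6  __XX_
___XX
_X_X_
_X___
___XX
___X_
__X__

0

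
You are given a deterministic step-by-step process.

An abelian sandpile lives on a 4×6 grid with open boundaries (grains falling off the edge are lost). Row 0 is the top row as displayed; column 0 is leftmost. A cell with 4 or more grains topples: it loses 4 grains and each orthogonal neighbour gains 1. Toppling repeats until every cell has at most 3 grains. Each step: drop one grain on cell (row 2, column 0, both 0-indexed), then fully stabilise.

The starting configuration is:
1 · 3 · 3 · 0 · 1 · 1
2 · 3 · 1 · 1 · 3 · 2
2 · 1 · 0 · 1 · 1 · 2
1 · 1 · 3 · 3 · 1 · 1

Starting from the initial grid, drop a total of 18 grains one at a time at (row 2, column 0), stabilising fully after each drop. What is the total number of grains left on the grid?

37

0) 1 · 3 · 3 · 0 · 1 · 1
2 · 3 · 1 · 1 · 3 · 2
2 · 1 · 0 · 1 · 1 · 2
1 · 1 · 3 · 3 · 1 · 1
1) 1 · 3 · 3 · 0 · 1 · 1
2 · 3 · 1 · 1 · 3 · 2
3 · 1 · 0 · 1 · 1 · 2
1 · 1 · 3 · 3 · 1 · 1
2) 1 · 3 · 3 · 0 · 1 · 1
3 · 3 · 1 · 1 · 3 · 2
0 · 2 · 0 · 1 · 1 · 2
2 · 1 · 3 · 3 · 1 · 1
3) 1 · 3 · 3 · 0 · 1 · 1
3 · 3 · 1 · 1 · 3 · 2
1 · 2 · 0 · 1 · 1 · 2
2 · 1 · 3 · 3 · 1 · 1
4) 1 · 3 · 3 · 0 · 1 · 1
3 · 3 · 1 · 1 · 3 · 2
2 · 2 · 0 · 1 · 1 · 2
2 · 1 · 3 · 3 · 1 · 1
5) 1 · 3 · 3 · 0 · 1 · 1
3 · 3 · 1 · 1 · 3 · 2
3 · 2 · 0 · 1 · 1 · 2
2 · 1 · 3 · 3 · 1 · 1
6) 3 · 1 · 0 · 1 · 1 · 1
1 · 2 · 3 · 1 · 3 · 2
2 · 0 · 1 · 1 · 1 · 2
3 · 2 · 3 · 3 · 1 · 1
7) 3 · 1 · 0 · 1 · 1 · 1
1 · 2 · 3 · 1 · 3 · 2
3 · 0 · 1 · 1 · 1 · 2
3 · 2 · 3 · 3 · 1 · 1
8) 3 · 1 · 0 · 1 · 1 · 1
2 · 2 · 3 · 1 · 3 · 2
1 · 1 · 1 · 1 · 1 · 2
0 · 3 · 3 · 3 · 1 · 1
9) 3 · 1 · 0 · 1 · 1 · 1
2 · 2 · 3 · 1 · 3 · 2
2 · 1 · 1 · 1 · 1 · 2
0 · 3 · 3 · 3 · 1 · 1
10) 3 · 1 · 0 · 1 · 1 · 1
2 · 2 · 3 · 1 · 3 · 2
3 · 1 · 1 · 1 · 1 · 2
0 · 3 · 3 · 3 · 1 · 1
11) 3 · 1 · 0 · 1 · 1 · 1
3 · 2 · 3 · 1 · 3 · 2
0 · 2 · 1 · 1 · 1 · 2
1 · 3 · 3 · 3 · 1 · 1
12) 3 · 1 · 0 · 1 · 1 · 1
3 · 2 · 3 · 1 · 3 · 2
1 · 2 · 1 · 1 · 1 · 2
1 · 3 · 3 · 3 · 1 · 1
13) 3 · 1 · 0 · 1 · 1 · 1
3 · 2 · 3 · 1 · 3 · 2
2 · 2 · 1 · 1 · 1 · 2
1 · 3 · 3 · 3 · 1 · 1
14) 3 · 1 · 0 · 1 · 1 · 1
3 · 2 · 3 · 1 · 3 · 2
3 · 2 · 1 · 1 · 1 · 2
1 · 3 · 3 · 3 · 1 · 1
15) 0 · 2 · 0 · 1 · 1 · 1
1 · 3 · 3 · 1 · 3 · 2
1 · 3 · 1 · 1 · 1 · 2
2 · 3 · 3 · 3 · 1 · 1
16) 0 · 2 · 0 · 1 · 1 · 1
1 · 3 · 3 · 1 · 3 · 2
2 · 3 · 1 · 1 · 1 · 2
2 · 3 · 3 · 3 · 1 · 1
17) 0 · 2 · 0 · 1 · 1 · 1
1 · 3 · 3 · 1 · 3 · 2
3 · 3 · 1 · 1 · 1 · 2
2 · 3 · 3 · 3 · 1 · 1
18) 0 · 3 · 1 · 1 · 1 · 1
3 · 1 · 1 · 2 · 3 · 2
2 · 3 · 0 · 3 · 1 · 2
0 · 2 · 2 · 0 · 2 · 1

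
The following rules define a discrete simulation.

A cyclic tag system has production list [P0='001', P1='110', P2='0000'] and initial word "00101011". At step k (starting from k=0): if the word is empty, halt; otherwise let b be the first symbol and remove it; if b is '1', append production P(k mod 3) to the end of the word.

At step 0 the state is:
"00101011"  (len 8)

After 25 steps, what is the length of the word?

19

k=0  "00101011"  (len 8)
k=1  "0101011"  (len 7)
k=2  "101011"  (len 6)
k=3  "010110000"  (len 9)
k=4  "10110000"  (len 8)
k=5  "0110000110"  (len 10)
k=6  "110000110"  (len 9)
k=7  "10000110001"  (len 11)
k=8  "0000110001110"  (len 13)
k=9  "000110001110"  (len 12)
k=10  "00110001110"  (len 11)
k=11  "0110001110"  (len 10)
k=12  "110001110"  (len 9)
k=13  "10001110001"  (len 11)
k=14  "0001110001110"  (len 13)
k=15  "001110001110"  (len 12)
k=16  "01110001110"  (len 11)
k=17  "1110001110"  (len 10)
k=18  "1100011100000"  (len 13)
k=19  "100011100000001"  (len 15)
k=20  "00011100000001110"  (len 17)
k=21  "0011100000001110"  (len 16)
k=22  "011100000001110"  (len 15)
k=23  "11100000001110"  (len 14)
k=24  "11000000011100000"  (len 17)
k=25  "1000000011100000001"  (len 19)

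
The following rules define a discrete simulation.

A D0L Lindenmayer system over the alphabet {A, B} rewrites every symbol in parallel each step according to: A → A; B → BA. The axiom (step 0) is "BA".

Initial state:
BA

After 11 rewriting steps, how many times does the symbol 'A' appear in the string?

0) BA
1) BAA
2) BAAA
3) BAAAA
4) BAAAAA
5) BAAAAAA
6) BAAAAAAA
7) BAAAAAAAA
8) BAAAAAAAAA
9) BAAAAAAAAAA
10) BAAAAAAAAAAA
11) BAAAAAAAAAAAA

12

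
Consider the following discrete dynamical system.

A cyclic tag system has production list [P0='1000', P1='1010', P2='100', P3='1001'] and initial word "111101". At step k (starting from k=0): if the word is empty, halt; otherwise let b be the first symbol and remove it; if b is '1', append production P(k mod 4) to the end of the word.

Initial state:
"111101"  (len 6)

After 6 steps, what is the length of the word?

0) "111101"  (len 6)
1) "111011000"  (len 9)
2) "110110001010"  (len 12)
3) "10110001010100"  (len 14)
4) "01100010101001001"  (len 17)
5) "1100010101001001"  (len 16)
6) "1000101010010011010"  (len 19)

19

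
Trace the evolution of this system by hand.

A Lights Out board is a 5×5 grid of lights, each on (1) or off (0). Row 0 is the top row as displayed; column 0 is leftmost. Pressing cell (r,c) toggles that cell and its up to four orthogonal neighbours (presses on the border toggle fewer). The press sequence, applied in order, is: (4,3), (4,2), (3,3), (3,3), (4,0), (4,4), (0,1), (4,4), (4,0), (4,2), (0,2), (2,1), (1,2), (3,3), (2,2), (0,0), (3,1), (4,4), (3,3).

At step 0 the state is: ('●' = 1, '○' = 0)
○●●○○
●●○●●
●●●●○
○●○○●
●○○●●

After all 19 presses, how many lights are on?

11

gen 0: ○●●○○
●●○●●
●●●●○
○●○○●
●○○●●
gen 1: ○●●○○
●●○●●
●●●●○
○●○●●
●○●○○
gen 2: ○●●○○
●●○●●
●●●●○
○●●●●
●●○●○
gen 3: ○●●○○
●●○●●
●●●○○
○●○○○
●●○○○
gen 4: ○●●○○
●●○●●
●●●●○
○●●●●
●●○●○
gen 5: ○●●○○
●●○●●
●●●●○
●●●●●
○○○●○
gen 6: ○●●○○
●●○●●
●●●●○
●●●●○
○○○○●
gen 7: ●○○○○
●○○●●
●●●●○
●●●●○
○○○○●
gen 8: ●○○○○
●○○●●
●●●●○
●●●●●
○○○●○
gen 9: ●○○○○
●○○●●
●●●●○
○●●●●
●●○●○
gen 10: ●○○○○
●○○●●
●●●●○
○●○●●
●○●○○
gen 11: ●●●●○
●○●●●
●●●●○
○●○●●
●○●○○
gen 12: ●●●●○
●●●●●
○○○●○
○○○●●
●○●○○
gen 13: ●●○●○
●○○○●
○○●●○
○○○●●
●○●○○
gen 14: ●●○●○
●○○○●
○○●○○
○○●○○
●○●●○
gen 15: ●●○●○
●○●○●
○●○●○
○○○○○
●○●●○
gen 16: ○○○●○
○○●○●
○●○●○
○○○○○
●○●●○
gen 17: ○○○●○
○○●○●
○○○●○
●●●○○
●●●●○
gen 18: ○○○●○
○○●○●
○○○●○
●●●○●
●●●○●
gen 19: ○○○●○
○○●○●
○○○○○
●●○●○
●●●●●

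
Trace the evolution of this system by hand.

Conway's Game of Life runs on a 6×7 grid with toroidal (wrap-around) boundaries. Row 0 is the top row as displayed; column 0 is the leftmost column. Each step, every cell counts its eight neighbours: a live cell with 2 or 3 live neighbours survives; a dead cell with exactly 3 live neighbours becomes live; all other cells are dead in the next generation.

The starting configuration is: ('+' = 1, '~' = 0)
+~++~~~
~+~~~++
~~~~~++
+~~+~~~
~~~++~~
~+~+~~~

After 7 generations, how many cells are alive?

t=0: +~++~~~
~+~~~++
~~~~~++
+~~+~~~
~~~++~~
~+~+~~~
t=1: +~~++~+
~++~++~
~~~~++~
~~~+~++
~~~++~~
~+~~~~~
t=2: +~~++~+
+++~~~~
~~+~~~~
~~~+~~+
~~++++~
+~+~~+~
t=3: ~~~+++~
+~+~~~+
+~++~~~
~~~~~+~
~++~~+~
+~+~~~~
t=4: +~++++~
+~+~~++
+~++~~~
~~~++~+
~++~~~+
~~+~~++
t=5: +~+~~~~
+~~~~+~
+~+~~~~
~~~~+++
~++~+~+
~~~~~~~
t=6: ~+~~~~+
+~~~~~~
++~~+~~
~~+~+~+
+~~++~+
+~++~~~
t=7: ~++~~~+
~~~~~~+
++~+~++
~~+~+~+
+~~~+~+
~~++++~

19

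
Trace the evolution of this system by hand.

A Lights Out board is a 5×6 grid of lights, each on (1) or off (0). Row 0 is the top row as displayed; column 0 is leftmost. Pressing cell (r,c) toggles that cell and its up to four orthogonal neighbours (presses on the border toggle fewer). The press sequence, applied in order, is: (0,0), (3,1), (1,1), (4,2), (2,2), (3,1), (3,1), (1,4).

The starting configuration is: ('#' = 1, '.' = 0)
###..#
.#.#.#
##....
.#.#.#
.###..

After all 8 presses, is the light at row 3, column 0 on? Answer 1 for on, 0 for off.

t=0: ###..#
.#.#.#
##....
.#.#.#
.###..
t=1: ..#..#
##.#.#
##....
.#.#.#
.###..
t=2: ..#..#
##.#.#
#.....
#.##.#
..##..
t=3: .##..#
..##.#
##....
#.##.#
..##..
t=4: .##..#
..##.#
##....
#..#.#
.#....
t=5: .##..#
...#.#
#.##..
#.##.#
.#....
t=6: .##..#
...#.#
####..
.#.#.#
......
t=7: .##..#
...#.#
#.##..
#.##.#
.#....
t=8: .##.##
....#.
#.###.
#.##.#
.#....

1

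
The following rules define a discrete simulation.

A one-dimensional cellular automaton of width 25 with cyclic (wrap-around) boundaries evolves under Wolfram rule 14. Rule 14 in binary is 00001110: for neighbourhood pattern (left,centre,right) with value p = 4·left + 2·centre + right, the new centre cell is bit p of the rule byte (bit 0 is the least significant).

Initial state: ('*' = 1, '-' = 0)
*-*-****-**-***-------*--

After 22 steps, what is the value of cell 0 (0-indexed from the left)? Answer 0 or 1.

1

k=0  *-*-****-**-***-------*--
k=1  *-*-*----*--*--------**-*
k=2  --*-*---**-**-------**--*
k=3  -**-*--**--*-------**--**
k=4  -*--*-**--**------**--**-
k=5  **-**-*--**------**--**--
k=6  *--*--*-**------**--**--*
k=7  --**-**-*------**--**--**
k=8  -**--*--*-----**--**--**-
k=9  **--**-**----**--**--**--
k=10  *--**--*----**--**--**--*
k=11  --**--**---**--**--**--**
k=12  -**--**---**--**--**--**-
k=13  **--**---**--**--**--**--
k=14  *--**---**--**--**--**--*
k=15  --**---**--**--**--**--**
k=16  -**---**--**--**--**--**-
k=17  **---**--**--**--**--**--
k=18  *---**--**--**--**--**--*
k=19  ---**--**--**--**--**--**
k=20  --**--**--**--**--**--**-
k=21  -**--**--**--**--**--**--
k=22  **--**--**--**--**--**---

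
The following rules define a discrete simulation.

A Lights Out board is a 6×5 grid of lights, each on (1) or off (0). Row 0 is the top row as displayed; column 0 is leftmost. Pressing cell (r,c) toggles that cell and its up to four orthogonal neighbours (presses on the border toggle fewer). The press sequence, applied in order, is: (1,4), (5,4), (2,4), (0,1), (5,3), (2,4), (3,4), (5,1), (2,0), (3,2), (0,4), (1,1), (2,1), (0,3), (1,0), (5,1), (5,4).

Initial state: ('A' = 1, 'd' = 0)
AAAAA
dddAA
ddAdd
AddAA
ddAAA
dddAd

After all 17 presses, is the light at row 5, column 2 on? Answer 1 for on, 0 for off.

k=0  AAAAA
dddAA
ddAdd
AddAA
ddAAA
dddAd
k=1  AAAAd
ddddd
ddAdA
AddAA
ddAAA
dddAd
k=2  AAAAd
ddddd
ddAdA
AddAA
ddAAd
ddddA
k=3  AAAAd
ddddA
ddAAd
AddAd
ddAAd
ddddA
k=4  dddAd
dAddA
ddAAd
AddAd
ddAAd
ddddA
k=5  dddAd
dAddA
ddAAd
AddAd
ddAdd
ddAAd
k=6  dddAd
dAddd
ddAdA
AddAA
ddAdd
ddAAd
k=7  dddAd
dAddd
ddAdd
Adddd
ddAdA
ddAAd
k=8  dddAd
dAddd
ddAdd
Adddd
dAAdA
AAdAd
k=9  dddAd
AAddd
AAAdd
ddddd
dAAdA
AAdAd
k=10  dddAd
AAddd
AAddd
dAAAd
dAddA
AAdAd
k=11  ddddA
AAddA
AAddd
dAAAd
dAddA
AAdAd
k=12  dAddA
ddAdA
Adddd
dAAAd
dAddA
AAdAd
k=13  dAddA
dAAdA
dAAdd
ddAAd
dAddA
AAdAd
k=14  dAAAd
dAAAA
dAAdd
ddAAd
dAddA
AAdAd
k=15  AAAAd
AdAAA
AAAdd
ddAAd
dAddA
AAdAd
k=16  AAAAd
AdAAA
AAAdd
ddAAd
ddddA
ddAAd
k=17  AAAAd
AdAAA
AAAdd
ddAAd
ddddd
ddAdA

1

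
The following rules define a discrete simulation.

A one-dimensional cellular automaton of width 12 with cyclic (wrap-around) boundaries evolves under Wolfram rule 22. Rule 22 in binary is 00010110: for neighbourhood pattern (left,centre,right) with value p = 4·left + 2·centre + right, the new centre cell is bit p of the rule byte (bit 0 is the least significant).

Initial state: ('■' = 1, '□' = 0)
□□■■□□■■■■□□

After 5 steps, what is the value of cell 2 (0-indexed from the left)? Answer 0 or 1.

k=0  □□■■□□■■■■□□
k=1  □■□□■■□□□□■□
k=2  ■■■■□□■□□■■■
k=3  □□□□■■■■■□□□
k=4  □□□■□□□□□■□□
k=5  □□■■■□□□■■■□

1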